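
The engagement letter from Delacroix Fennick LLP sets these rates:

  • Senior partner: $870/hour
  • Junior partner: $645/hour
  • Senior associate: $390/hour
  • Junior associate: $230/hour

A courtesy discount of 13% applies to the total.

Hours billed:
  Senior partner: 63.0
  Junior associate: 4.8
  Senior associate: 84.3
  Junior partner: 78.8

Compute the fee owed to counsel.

Senior partner: 63.0 × $870 = $54,810.00
Junior partner: 78.8 × $645 = $50,826.00
Senior associate: 84.3 × $390 = $32,877.00
Junior associate: 4.8 × $230 = $1,104.00
Subtotal: $139,617.00
Less 13% discount: −$18,150.21
Total: $139,617.00 − $18,150.21 = $121,466.79

$121,466.79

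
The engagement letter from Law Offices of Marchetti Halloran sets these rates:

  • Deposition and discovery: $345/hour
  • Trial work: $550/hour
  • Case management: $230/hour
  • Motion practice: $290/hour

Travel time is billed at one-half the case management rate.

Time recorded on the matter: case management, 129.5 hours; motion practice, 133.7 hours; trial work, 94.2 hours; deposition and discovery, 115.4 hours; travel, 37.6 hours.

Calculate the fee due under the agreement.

Deposition and discovery: 115.4 × $345 = $39,813.00
Trial work: 94.2 × $550 = $51,810.00
Case management: 129.5 × $230 = $29,785.00
Motion practice: 133.7 × $290 = $38,773.00
Subtotal: $39,813.00 + $51,810.00 + $29,785.00 + $38,773.00 = $160,181.00
Travel: 37.6 × ($230 ÷ 2) = 37.6 × $115.00 = $4,324.00
Total: $160,181.00 + $4,324.00 = $164,505.00

$164,505.00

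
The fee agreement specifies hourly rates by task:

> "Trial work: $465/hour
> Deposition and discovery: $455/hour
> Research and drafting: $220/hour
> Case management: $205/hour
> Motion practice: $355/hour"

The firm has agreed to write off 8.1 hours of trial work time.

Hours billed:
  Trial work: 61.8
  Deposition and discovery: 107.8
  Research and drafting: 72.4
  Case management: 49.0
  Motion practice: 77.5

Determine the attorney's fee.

$127,505.00

Trial work: 61.8 × $465 = $28,737.00
Deposition and discovery: 107.8 × $455 = $49,049.00
Research and drafting: 72.4 × $220 = $15,928.00
Case management: 49.0 × $205 = $10,045.00
Motion practice: 77.5 × $355 = $27,512.50
Subtotal: $131,271.50
Write-off: 8.1 × $465 = $3,766.50
Total: $131,271.50 − $3,766.50 = $127,505.00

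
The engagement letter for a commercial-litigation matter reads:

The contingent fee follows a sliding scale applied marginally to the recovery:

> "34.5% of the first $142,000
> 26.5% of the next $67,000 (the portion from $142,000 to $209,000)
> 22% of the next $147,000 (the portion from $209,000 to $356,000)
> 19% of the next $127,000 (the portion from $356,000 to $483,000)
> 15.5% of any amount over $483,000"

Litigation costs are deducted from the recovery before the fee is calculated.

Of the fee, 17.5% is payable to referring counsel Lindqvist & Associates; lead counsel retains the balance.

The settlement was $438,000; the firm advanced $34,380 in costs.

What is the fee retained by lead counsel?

Fee base (net of costs): $438,000 − $34,380 = $403,620
First $142,000 at 34.5% = $48,990.00
Next $67,000 at 26.5% = $17,755.00
Next $147,000 at 22% = $32,340.00
Remaining $47,620 at 19% = $9,047.80
Fee: $48,990.00 + $17,755.00 + $32,340.00 + $9,047.80 = $108,132.80
Referral share: 17.5% of $108,132.80 = $18,923.24; lead counsel retains $108,132.80 − $18,923.24 = $89,209.56.

$89,209.56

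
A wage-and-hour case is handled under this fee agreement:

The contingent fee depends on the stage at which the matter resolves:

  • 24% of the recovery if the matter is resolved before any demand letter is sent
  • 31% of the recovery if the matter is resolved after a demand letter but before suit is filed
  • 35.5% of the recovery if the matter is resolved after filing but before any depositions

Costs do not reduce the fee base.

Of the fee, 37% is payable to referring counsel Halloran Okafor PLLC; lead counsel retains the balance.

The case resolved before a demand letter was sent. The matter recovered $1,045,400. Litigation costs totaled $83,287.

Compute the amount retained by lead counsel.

$158,064.48

Fee base is the gross recovery, $1,045,400; costs are reimbursed separately.
The matter resolved before a demand letter was sent, so the 24% rate applies.
$1,045,400 × 24% = $250,896.00
Referral share: 37% of $250,896.00 = $92,831.52; lead counsel retains $250,896.00 − $92,831.52 = $158,064.48.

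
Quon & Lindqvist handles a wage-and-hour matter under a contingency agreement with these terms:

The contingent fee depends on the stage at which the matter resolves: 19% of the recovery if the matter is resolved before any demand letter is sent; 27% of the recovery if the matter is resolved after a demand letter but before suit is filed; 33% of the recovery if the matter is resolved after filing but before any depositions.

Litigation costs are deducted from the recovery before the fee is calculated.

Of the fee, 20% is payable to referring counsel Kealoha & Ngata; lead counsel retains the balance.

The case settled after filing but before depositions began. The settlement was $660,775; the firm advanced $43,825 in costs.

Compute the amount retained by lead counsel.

Fee base (net of costs): $660,775 − $43,825 = $616,950
The matter settled after filing but before depositions began, so the 33% rate applies.
$616,950 × 33% = $203,593.50
Referral share: 20% of $203,593.50 = $40,718.70; lead counsel retains $203,593.50 − $40,718.70 = $162,874.80.

$162,874.80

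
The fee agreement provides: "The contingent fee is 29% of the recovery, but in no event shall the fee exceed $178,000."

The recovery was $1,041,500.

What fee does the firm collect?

29% of $1,041,500 = $302,035.00
That exceeds the $178,000 cap, so the fee is capped at $178,000.

$178,000.00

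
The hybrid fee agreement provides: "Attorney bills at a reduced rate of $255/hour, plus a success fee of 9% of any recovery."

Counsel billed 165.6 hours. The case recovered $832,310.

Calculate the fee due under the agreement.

Hourly: 165.6 × $255 = $42,228.00
Success fee: 9% of $832,310 = $74,907.90
Total: $42,228.00 + $74,907.90 = $117,135.90

$117,135.90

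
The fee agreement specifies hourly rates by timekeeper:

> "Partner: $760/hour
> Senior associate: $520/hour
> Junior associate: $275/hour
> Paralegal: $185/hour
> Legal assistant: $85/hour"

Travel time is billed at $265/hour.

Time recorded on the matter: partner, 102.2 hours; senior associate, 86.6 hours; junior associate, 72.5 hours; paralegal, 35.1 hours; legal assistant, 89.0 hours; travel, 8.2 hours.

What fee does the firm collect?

$158,873.00

Partner: 102.2 × $760 = $77,672.00
Senior associate: 86.6 × $520 = $45,032.00
Junior associate: 72.5 × $275 = $19,937.50
Paralegal: 35.1 × $185 = $6,493.50
Legal assistant: 89.0 × $85 = $7,565.00
Subtotal: $77,672.00 + $45,032.00 + $19,937.50 + $6,493.50 + $7,565.00 = $156,700.00
Travel: 8.2 × $265 = $2,173.00
Total: $156,700.00 + $2,173.00 = $158,873.00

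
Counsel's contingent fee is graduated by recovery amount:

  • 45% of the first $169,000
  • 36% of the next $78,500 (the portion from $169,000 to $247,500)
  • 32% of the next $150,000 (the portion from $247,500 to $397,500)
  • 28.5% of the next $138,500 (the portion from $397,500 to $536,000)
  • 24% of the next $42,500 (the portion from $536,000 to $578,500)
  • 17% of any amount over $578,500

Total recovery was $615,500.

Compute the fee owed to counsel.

First $169,000 at 45% = $76,050.00
Next $78,500 at 36% = $28,260.00
Next $150,000 at 32% = $48,000.00
Next $138,500 at 28.5% = $39,472.50
Next $42,500 at 24% = $10,200.00
Remaining $37,000 at 17% = $6,290.00
Fee: $76,050.00 + $28,260.00 + $48,000.00 + $39,472.50 + $10,200.00 + $6,290.00 = $208,272.50

$208,272.50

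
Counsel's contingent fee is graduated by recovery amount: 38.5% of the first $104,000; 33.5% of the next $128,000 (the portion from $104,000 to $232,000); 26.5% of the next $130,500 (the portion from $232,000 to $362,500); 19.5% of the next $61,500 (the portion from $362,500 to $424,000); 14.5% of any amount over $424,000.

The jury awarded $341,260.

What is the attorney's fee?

$111,873.90

First $104,000 at 38.5% = $40,040.00
Next $128,000 at 33.5% = $42,880.00
Remaining $109,260 at 26.5% = $28,953.90
Fee: $40,040.00 + $42,880.00 + $28,953.90 = $111,873.90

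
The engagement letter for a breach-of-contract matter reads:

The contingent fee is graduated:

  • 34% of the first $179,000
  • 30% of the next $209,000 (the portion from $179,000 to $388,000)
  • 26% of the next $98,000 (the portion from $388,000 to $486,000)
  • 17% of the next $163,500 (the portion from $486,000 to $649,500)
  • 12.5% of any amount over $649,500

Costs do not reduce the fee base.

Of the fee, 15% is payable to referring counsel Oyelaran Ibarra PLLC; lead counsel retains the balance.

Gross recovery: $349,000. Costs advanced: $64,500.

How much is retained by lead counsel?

$95,081.00

Fee base is the gross recovery, $349,000; costs are reimbursed separately.
First $179,000 at 34% = $60,860.00
Remaining $170,000 at 30% = $51,000.00
Fee: $60,860.00 + $51,000.00 = $111,860.00
Referral share: 15% of $111,860.00 = $16,779.00; lead counsel retains $111,860.00 − $16,779.00 = $95,081.00.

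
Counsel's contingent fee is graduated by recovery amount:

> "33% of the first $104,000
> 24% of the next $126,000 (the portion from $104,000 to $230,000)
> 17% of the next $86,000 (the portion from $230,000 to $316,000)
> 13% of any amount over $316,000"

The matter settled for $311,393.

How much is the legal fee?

First $104,000 at 33% = $34,320.00
Next $126,000 at 24% = $30,240.00
Remaining $81,393 at 17% = $13,836.81
Fee: $34,320.00 + $30,240.00 + $13,836.81 = $78,396.81

$78,396.81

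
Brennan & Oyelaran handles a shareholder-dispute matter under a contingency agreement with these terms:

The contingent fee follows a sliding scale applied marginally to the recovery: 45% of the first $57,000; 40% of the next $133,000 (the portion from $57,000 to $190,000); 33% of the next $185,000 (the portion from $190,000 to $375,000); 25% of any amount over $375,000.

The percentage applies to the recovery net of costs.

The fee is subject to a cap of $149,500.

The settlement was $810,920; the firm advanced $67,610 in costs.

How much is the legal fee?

$149,500.00

Fee base (net of costs): $810,920 − $67,610 = $743,310
First $57,000 at 45% = $25,650.00
Next $133,000 at 40% = $53,200.00
Next $185,000 at 33% = $61,050.00
Remaining $368,310 at 25% = $92,077.50
Fee: $25,650.00 + $53,200.00 + $61,050.00 + $92,077.50 = $231,977.50
$231,977.50 exceeds the $149,500 cap, so the fee is capped at $149,500.00.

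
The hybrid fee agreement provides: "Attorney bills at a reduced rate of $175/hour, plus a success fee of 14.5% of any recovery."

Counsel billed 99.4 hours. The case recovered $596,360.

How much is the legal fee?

Hourly: 99.4 × $175 = $17,395.00
Success fee: 14.5% of $596,360 = $86,472.20
Total: $17,395.00 + $86,472.20 = $103,867.20

$103,867.20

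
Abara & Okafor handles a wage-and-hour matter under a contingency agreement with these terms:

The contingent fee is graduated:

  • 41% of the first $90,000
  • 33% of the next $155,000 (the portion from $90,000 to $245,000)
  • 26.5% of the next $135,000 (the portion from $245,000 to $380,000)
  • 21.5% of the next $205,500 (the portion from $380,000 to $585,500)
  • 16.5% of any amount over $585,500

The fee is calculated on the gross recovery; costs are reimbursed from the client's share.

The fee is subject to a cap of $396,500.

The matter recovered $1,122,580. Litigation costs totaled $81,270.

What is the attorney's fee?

Fee base is the gross recovery, $1,122,580; costs are reimbursed separately.
First $90,000 at 41% = $36,900.00
Next $155,000 at 33% = $51,150.00
Next $135,000 at 26.5% = $35,775.00
Next $205,500 at 21.5% = $44,182.50
Remaining $537,080 at 16.5% = $88,618.20
Fee: $36,900.00 + $51,150.00 + $35,775.00 + $44,182.50 + $88,618.20 = $256,625.70
$256,625.70 is under the $396,500 cap.

$256,625.70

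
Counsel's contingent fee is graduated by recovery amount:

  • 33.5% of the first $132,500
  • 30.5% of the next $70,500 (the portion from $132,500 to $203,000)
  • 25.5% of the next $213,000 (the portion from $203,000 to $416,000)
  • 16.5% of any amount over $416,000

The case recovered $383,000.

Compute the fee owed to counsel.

First $132,500 at 33.5% = $44,387.50
Next $70,500 at 30.5% = $21,502.50
Remaining $180,000 at 25.5% = $45,900.00
Fee: $44,387.50 + $21,502.50 + $45,900.00 = $111,790.00

$111,790.00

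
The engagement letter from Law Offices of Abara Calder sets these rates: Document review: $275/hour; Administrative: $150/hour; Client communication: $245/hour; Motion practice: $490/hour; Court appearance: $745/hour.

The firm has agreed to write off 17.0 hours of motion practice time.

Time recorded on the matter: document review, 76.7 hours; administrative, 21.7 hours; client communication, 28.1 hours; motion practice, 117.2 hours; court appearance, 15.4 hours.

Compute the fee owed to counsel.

Document review: 76.7 × $275 = $21,092.50
Administrative: 21.7 × $150 = $3,255.00
Client communication: 28.1 × $245 = $6,884.50
Motion practice: 117.2 × $490 = $57,428.00
Court appearance: 15.4 × $745 = $11,473.00
Subtotal: $100,133.00
Write-off: 17.0 × $490 = $8,330.00
Total: $100,133.00 − $8,330.00 = $91,803.00

$91,803.00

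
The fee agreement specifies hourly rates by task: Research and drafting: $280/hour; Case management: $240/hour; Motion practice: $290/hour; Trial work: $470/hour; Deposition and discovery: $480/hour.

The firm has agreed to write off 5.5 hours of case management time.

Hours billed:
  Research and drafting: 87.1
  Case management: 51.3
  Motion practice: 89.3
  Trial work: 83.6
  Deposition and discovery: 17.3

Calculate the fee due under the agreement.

$108,873.00

Research and drafting: 87.1 × $280 = $24,388.00
Case management: 51.3 × $240 = $12,312.00
Motion practice: 89.3 × $290 = $25,897.00
Trial work: 83.6 × $470 = $39,292.00
Deposition and discovery: 17.3 × $480 = $8,304.00
Subtotal: $110,193.00
Write-off: 5.5 × $240 = $1,320.00
Total: $110,193.00 − $1,320.00 = $108,873.00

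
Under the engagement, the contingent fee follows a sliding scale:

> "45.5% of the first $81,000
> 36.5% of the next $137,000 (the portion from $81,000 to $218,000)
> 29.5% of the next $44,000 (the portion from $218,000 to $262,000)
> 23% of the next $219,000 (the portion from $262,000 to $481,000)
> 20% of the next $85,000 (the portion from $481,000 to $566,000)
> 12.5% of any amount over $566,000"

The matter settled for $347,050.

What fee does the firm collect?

First $81,000 at 45.5% = $36,855.00
Next $137,000 at 36.5% = $50,005.00
Next $44,000 at 29.5% = $12,980.00
Remaining $85,050 at 23% = $19,561.50
Fee: $36,855.00 + $50,005.00 + $12,980.00 + $19,561.50 = $119,401.50

$119,401.50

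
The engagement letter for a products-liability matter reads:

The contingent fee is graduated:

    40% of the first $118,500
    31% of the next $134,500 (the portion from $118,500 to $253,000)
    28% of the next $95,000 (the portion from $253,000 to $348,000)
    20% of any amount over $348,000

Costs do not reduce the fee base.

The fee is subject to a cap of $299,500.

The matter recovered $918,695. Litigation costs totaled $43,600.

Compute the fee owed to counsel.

$229,834.00

Fee base is the gross recovery, $918,695; costs are reimbursed separately.
First $118,500 at 40% = $47,400.00
Next $134,500 at 31% = $41,695.00
Next $95,000 at 28% = $26,600.00
Remaining $570,695 at 20% = $114,139.00
Fee: $47,400.00 + $41,695.00 + $26,600.00 + $114,139.00 = $229,834.00
$229,834.00 is under the $299,500 cap.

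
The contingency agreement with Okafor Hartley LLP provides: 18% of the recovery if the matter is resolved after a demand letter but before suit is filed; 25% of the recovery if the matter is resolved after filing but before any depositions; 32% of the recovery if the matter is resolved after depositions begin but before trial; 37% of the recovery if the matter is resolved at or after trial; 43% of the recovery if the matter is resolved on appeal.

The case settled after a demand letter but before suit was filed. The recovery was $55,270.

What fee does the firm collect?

$9,948.60

The matter settled after a demand letter but before suit was filed, so the 18% rate applies.
$55,270 × 18% = $9,948.60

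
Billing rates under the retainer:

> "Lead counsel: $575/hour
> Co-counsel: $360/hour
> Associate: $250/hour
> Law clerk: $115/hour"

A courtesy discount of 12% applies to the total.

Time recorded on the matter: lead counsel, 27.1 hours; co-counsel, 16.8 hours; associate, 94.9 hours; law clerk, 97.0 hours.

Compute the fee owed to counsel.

Lead counsel: 27.1 × $575 = $15,582.50
Co-counsel: 16.8 × $360 = $6,048.00
Associate: 94.9 × $250 = $23,725.00
Law clerk: 97.0 × $115 = $11,155.00
Subtotal: $56,510.50
Less 12% discount: −$6,781.26
Total: $56,510.50 − $6,781.26 = $49,729.24

$49,729.24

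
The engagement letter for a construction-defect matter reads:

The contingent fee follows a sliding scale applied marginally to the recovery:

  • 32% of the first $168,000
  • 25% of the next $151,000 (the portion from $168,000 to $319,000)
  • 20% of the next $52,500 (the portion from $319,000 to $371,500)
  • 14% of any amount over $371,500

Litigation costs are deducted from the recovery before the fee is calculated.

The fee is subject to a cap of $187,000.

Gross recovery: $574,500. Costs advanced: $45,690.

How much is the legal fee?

$124,033.40

Fee base (net of costs): $574,500 − $45,690 = $528,810
First $168,000 at 32% = $53,760.00
Next $151,000 at 25% = $37,750.00
Next $52,500 at 20% = $10,500.00
Remaining $157,310 at 14% = $22,023.40
Fee: $53,760.00 + $37,750.00 + $10,500.00 + $22,023.40 = $124,033.40
$124,033.40 is under the $187,000 cap.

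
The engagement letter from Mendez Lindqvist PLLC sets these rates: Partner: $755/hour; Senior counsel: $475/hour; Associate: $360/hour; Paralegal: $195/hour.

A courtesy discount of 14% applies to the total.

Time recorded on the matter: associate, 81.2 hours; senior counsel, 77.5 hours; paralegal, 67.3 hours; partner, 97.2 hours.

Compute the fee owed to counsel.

Partner: 97.2 × $755 = $73,386.00
Senior counsel: 77.5 × $475 = $36,812.50
Associate: 81.2 × $360 = $29,232.00
Paralegal: 67.3 × $195 = $13,123.50
Subtotal: $152,554.00
Less 14% discount: −$21,357.56
Total: $152,554.00 − $21,357.56 = $131,196.44

$131,196.44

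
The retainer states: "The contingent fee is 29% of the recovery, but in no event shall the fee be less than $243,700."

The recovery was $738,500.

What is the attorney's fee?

29% of $738,500 = $214,165.00
That is below the $243,700 minimum, so the minimum applies.

$243,700.00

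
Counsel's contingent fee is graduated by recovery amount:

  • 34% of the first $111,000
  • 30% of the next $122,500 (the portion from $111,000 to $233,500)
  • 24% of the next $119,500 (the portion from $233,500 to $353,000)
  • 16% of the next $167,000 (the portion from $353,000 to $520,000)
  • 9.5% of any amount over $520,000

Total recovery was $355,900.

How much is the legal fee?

$103,634.00

First $111,000 at 34% = $37,740.00
Next $122,500 at 30% = $36,750.00
Next $119,500 at 24% = $28,680.00
Remaining $2,900 at 16% = $464.00
Fee: $37,740.00 + $36,750.00 + $28,680.00 + $464.00 = $103,634.00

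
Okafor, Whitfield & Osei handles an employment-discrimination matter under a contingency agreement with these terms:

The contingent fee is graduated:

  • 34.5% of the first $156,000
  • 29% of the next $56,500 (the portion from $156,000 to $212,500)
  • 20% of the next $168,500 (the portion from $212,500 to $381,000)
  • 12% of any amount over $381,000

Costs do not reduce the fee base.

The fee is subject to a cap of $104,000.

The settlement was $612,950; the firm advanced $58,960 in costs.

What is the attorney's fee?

Fee base is the gross recovery, $612,950; costs are reimbursed separately.
First $156,000 at 34.5% = $53,820.00
Next $56,500 at 29% = $16,385.00
Next $168,500 at 20% = $33,700.00
Remaining $231,950 at 12% = $27,834.00
Fee: $53,820.00 + $16,385.00 + $33,700.00 + $27,834.00 = $131,739.00
$131,739.00 exceeds the $104,000 cap, so the fee is capped at $104,000.00.

$104,000.00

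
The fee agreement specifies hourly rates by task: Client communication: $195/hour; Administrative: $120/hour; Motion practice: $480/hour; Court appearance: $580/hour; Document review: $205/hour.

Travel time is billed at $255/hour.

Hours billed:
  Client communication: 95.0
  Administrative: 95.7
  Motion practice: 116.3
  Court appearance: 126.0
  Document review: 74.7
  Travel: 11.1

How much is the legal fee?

Client communication: 95.0 × $195 = $18,525.00
Administrative: 95.7 × $120 = $11,484.00
Motion practice: 116.3 × $480 = $55,824.00
Court appearance: 126.0 × $580 = $73,080.00
Document review: 74.7 × $205 = $15,313.50
Subtotal: $18,525.00 + $11,484.00 + $55,824.00 + $73,080.00 + $15,313.50 = $174,226.50
Travel: 11.1 × $255 = $2,830.50
Total: $174,226.50 + $2,830.50 = $177,057.00

$177,057.00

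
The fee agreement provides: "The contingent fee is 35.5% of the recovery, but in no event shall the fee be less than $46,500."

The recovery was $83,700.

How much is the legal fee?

35.5% of $83,700 = $29,713.50
That is below the $46,500 minimum, so the minimum applies.

$46,500.00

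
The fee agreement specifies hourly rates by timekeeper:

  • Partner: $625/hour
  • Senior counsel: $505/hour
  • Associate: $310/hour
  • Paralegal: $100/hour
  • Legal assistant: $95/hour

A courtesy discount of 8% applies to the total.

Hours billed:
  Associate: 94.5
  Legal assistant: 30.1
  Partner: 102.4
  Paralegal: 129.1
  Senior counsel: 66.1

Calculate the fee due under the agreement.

Partner: 102.4 × $625 = $64,000.00
Senior counsel: 66.1 × $505 = $33,380.50
Associate: 94.5 × $310 = $29,295.00
Paralegal: 129.1 × $100 = $12,910.00
Legal assistant: 30.1 × $95 = $2,859.50
Subtotal: $142,445.00
Less 8% discount: −$11,395.60
Total: $142,445.00 − $11,395.60 = $131,049.40

$131,049.40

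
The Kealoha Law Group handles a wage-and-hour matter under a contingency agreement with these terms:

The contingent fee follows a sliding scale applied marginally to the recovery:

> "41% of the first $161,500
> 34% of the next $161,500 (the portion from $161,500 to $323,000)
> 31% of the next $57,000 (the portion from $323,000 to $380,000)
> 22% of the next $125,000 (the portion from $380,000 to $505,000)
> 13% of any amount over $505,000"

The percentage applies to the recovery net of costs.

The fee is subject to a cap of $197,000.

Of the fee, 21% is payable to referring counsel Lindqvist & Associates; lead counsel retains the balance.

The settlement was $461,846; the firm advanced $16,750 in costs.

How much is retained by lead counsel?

Fee base (net of costs): $461,846 − $16,750 = $445,096
First $161,500 at 41% = $66,215.00
Next $161,500 at 34% = $54,910.00
Next $57,000 at 31% = $17,670.00
Remaining $65,096 at 22% = $14,321.12
Fee: $66,215.00 + $54,910.00 + $17,670.00 + $14,321.12 = $153,116.12
$153,116.12 is under the $197,000 cap.
Referral share: 21% of $153,116.12 = $32,154.39; lead counsel retains $153,116.12 − $32,154.39 = $120,961.73.

$120,961.73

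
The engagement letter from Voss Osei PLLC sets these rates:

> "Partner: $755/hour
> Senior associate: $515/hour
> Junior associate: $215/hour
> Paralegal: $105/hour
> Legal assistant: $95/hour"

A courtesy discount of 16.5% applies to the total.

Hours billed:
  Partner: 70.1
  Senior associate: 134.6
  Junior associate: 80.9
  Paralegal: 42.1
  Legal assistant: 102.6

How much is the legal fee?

Partner: 70.1 × $755 = $52,925.50
Senior associate: 134.6 × $515 = $69,319.00
Junior associate: 80.9 × $215 = $17,393.50
Paralegal: 42.1 × $105 = $4,420.50
Legal assistant: 102.6 × $95 = $9,747.00
Subtotal: $153,805.50
Less 16.5% discount: −$25,377.91
Total: $153,805.50 − $25,377.91 = $128,427.59

$128,427.59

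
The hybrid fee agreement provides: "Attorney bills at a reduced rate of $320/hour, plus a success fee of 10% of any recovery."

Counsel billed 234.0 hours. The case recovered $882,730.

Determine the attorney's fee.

Hourly: 234.0 × $320 = $74,880.00
Success fee: 10% of $882,730 = $88,273.00
Total: $74,880.00 + $88,273.00 = $163,153.00

$163,153.00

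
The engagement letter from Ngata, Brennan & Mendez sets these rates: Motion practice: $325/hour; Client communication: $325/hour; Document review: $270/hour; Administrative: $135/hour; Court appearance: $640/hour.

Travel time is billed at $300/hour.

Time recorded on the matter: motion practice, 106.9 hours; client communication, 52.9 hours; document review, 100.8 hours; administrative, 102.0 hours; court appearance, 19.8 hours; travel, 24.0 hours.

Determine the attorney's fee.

$112,793.00

Motion practice: 106.9 × $325 = $34,742.50
Client communication: 52.9 × $325 = $17,192.50
Document review: 100.8 × $270 = $27,216.00
Administrative: 102.0 × $135 = $13,770.00
Court appearance: 19.8 × $640 = $12,672.00
Subtotal: $34,742.50 + $17,192.50 + $27,216.00 + $13,770.00 + $12,672.00 = $105,593.00
Travel: 24.0 × $300 = $7,200.00
Total: $105,593.00 + $7,200.00 = $112,793.00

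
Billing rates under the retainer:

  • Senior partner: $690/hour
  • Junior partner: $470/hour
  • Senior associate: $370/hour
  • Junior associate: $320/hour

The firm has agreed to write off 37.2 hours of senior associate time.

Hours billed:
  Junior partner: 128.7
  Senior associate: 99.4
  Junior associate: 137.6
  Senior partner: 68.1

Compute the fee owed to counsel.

Senior partner: 68.1 × $690 = $46,989.00
Junior partner: 128.7 × $470 = $60,489.00
Senior associate: 99.4 × $370 = $36,778.00
Junior associate: 137.6 × $320 = $44,032.00
Subtotal: $188,288.00
Write-off: 37.2 × $370 = $13,764.00
Total: $188,288.00 − $13,764.00 = $174,524.00

$174,524.00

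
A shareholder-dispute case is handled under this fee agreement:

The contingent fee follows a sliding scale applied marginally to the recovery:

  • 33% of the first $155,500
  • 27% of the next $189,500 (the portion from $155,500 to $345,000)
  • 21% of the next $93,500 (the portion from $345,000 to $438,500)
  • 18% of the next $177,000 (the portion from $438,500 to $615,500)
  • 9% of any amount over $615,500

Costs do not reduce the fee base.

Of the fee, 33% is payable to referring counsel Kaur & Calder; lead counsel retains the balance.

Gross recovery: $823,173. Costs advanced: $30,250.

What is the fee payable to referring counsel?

Fee base is the gross recovery, $823,173; costs are reimbursed separately.
First $155,500 at 33% = $51,315.00
Next $189,500 at 27% = $51,165.00
Next $93,500 at 21% = $19,635.00
Next $177,000 at 18% = $31,860.00
Remaining $207,673 at 9% = $18,690.57
Fee: $51,315.00 + $51,165.00 + $19,635.00 + $31,860.00 + $18,690.57 = $172,665.57
Referral share: 33% of $172,665.57 = $56,979.64; lead counsel retains $172,665.57 − $56,979.64 = $115,685.93.

$56,979.64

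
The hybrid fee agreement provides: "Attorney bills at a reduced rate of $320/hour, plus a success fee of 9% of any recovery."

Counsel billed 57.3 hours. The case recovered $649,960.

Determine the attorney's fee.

Hourly: 57.3 × $320 = $18,336.00
Success fee: 9% of $649,960 = $58,496.40
Total: $18,336.00 + $58,496.40 = $76,832.40

$76,832.40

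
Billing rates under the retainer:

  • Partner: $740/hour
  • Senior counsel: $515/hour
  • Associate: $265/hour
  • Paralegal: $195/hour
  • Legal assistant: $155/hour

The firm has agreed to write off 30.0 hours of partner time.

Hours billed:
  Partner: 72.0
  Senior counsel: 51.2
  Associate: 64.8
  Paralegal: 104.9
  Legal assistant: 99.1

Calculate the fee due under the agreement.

Partner: 72.0 × $740 = $53,280.00
Senior counsel: 51.2 × $515 = $26,368.00
Associate: 64.8 × $265 = $17,172.00
Paralegal: 104.9 × $195 = $20,455.50
Legal assistant: 99.1 × $155 = $15,360.50
Subtotal: $132,636.00
Write-off: 30.0 × $740 = $22,200.00
Total: $132,636.00 − $22,200.00 = $110,436.00

$110,436.00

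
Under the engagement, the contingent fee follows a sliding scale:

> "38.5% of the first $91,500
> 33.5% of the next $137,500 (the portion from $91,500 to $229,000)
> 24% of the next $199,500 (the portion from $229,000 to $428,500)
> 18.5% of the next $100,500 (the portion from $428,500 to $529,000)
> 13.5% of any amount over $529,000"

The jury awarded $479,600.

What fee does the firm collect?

First $91,500 at 38.5% = $35,227.50
Next $137,500 at 33.5% = $46,062.50
Next $199,500 at 24% = $47,880.00
Remaining $51,100 at 18.5% = $9,453.50
Fee: $35,227.50 + $46,062.50 + $47,880.00 + $9,453.50 = $138,623.50

$138,623.50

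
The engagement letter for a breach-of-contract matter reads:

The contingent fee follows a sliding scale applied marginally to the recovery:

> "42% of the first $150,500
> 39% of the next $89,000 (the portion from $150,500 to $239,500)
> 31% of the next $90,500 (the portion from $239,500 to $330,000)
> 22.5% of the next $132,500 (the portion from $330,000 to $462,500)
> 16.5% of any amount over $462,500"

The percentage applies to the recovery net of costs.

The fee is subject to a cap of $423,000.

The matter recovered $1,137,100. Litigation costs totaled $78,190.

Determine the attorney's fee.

Fee base (net of costs): $1,137,100 − $78,190 = $1,058,910
First $150,500 at 42% = $63,210.00
Next $89,000 at 39% = $34,710.00
Next $90,500 at 31% = $28,055.00
Next $132,500 at 22.5% = $29,812.50
Remaining $596,410 at 16.5% = $98,407.65
Fee: $63,210.00 + $34,710.00 + $28,055.00 + $29,812.50 + $98,407.65 = $254,195.15
$254,195.15 is under the $423,000 cap.

$254,195.15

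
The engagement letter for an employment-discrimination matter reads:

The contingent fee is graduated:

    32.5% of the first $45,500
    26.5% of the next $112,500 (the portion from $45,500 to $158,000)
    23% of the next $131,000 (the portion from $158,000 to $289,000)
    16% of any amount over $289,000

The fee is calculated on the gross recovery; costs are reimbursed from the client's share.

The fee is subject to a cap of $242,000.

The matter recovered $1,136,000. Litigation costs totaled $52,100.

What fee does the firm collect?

Fee base is the gross recovery, $1,136,000; costs are reimbursed separately.
First $45,500 at 32.5% = $14,787.50
Next $112,500 at 26.5% = $29,812.50
Next $131,000 at 23% = $30,130.00
Remaining $847,000 at 16% = $135,520.00
Fee: $14,787.50 + $29,812.50 + $30,130.00 + $135,520.00 = $210,250.00
$210,250.00 is under the $242,000 cap.

$210,250.00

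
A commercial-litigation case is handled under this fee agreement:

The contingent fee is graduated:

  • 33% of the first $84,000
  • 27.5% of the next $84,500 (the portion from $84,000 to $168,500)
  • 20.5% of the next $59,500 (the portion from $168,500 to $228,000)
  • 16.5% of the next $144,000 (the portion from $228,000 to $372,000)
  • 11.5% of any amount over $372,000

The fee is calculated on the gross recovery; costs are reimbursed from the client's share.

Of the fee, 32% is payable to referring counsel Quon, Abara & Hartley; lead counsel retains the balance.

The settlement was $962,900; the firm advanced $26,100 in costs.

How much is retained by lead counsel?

$105,310.58

Fee base is the gross recovery, $962,900; costs are reimbursed separately.
First $84,000 at 33% = $27,720.00
Next $84,500 at 27.5% = $23,237.50
Next $59,500 at 20.5% = $12,197.50
Next $144,000 at 16.5% = $23,760.00
Remaining $590,900 at 11.5% = $67,953.50
Fee: $27,720.00 + $23,237.50 + $12,197.50 + $23,760.00 + $67,953.50 = $154,868.50
Referral share: 32% of $154,868.50 = $49,557.92; lead counsel retains $154,868.50 − $49,557.92 = $105,310.58.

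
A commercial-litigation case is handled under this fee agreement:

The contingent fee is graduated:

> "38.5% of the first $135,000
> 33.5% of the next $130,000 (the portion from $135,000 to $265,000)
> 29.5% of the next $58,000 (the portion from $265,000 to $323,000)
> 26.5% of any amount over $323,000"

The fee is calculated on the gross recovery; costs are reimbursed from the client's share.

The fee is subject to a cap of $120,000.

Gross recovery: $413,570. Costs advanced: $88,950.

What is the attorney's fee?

Fee base is the gross recovery, $413,570; costs are reimbursed separately.
First $135,000 at 38.5% = $51,975.00
Next $130,000 at 33.5% = $43,550.00
Next $58,000 at 29.5% = $17,110.00
Remaining $90,570 at 26.5% = $24,001.05
Fee: $51,975.00 + $43,550.00 + $17,110.00 + $24,001.05 = $136,636.05
$136,636.05 exceeds the $120,000 cap, so the fee is capped at $120,000.00.

$120,000.00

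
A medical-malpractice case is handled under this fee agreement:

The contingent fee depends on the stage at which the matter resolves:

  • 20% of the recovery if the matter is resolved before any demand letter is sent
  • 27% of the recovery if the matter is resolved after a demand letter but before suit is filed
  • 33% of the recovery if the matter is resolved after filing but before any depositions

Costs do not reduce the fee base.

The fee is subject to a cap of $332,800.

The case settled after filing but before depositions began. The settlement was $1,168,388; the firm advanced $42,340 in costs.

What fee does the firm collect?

Fee base is the gross recovery, $1,168,388; costs are reimbursed separately.
The matter settled after filing but before depositions began, so the 33% rate applies.
$1,168,388 × 33% = $385,568.04
$385,568.04 exceeds the $332,800 cap, so the fee is capped at $332,800.00.

$332,800.00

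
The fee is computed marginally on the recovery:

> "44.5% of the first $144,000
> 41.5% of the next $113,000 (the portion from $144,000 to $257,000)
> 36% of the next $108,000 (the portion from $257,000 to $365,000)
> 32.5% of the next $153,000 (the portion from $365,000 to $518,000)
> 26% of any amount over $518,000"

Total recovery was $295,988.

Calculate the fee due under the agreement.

First $144,000 at 44.5% = $64,080.00
Next $113,000 at 41.5% = $46,895.00
Remaining $38,988 at 36% = $14,035.68
Fee: $64,080.00 + $46,895.00 + $14,035.68 = $125,010.68

$125,010.68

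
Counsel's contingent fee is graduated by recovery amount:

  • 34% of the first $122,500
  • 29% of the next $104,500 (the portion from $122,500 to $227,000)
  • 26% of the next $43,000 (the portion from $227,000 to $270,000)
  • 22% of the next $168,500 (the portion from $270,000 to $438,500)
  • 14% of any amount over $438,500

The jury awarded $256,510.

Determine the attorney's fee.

First $122,500 at 34% = $41,650.00
Next $104,500 at 29% = $30,305.00
Remaining $29,510 at 26% = $7,672.60
Fee: $41,650.00 + $30,305.00 + $7,672.60 = $79,627.60

$79,627.60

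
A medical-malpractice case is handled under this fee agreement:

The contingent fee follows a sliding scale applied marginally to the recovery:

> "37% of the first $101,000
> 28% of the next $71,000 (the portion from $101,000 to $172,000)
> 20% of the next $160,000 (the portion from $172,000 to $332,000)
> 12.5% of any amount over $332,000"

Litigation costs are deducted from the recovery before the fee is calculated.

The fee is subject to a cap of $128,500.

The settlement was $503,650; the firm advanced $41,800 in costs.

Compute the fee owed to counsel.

$105,481.25

Fee base (net of costs): $503,650 − $41,800 = $461,850
First $101,000 at 37% = $37,370.00
Next $71,000 at 28% = $19,880.00
Next $160,000 at 20% = $32,000.00
Remaining $129,850 at 12.5% = $16,231.25
Fee: $37,370.00 + $19,880.00 + $32,000.00 + $16,231.25 = $105,481.25
$105,481.25 is under the $128,500 cap.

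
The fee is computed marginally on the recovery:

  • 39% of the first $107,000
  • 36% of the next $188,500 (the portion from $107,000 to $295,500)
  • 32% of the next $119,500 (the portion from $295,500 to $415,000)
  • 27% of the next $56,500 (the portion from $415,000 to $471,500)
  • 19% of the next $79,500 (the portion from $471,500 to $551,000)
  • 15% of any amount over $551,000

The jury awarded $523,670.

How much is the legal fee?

$172,997.30

First $107,000 at 39% = $41,730.00
Next $188,500 at 36% = $67,860.00
Next $119,500 at 32% = $38,240.00
Next $56,500 at 27% = $15,255.00
Remaining $52,170 at 19% = $9,912.30
Fee: $41,730.00 + $67,860.00 + $38,240.00 + $15,255.00 + $9,912.30 = $172,997.30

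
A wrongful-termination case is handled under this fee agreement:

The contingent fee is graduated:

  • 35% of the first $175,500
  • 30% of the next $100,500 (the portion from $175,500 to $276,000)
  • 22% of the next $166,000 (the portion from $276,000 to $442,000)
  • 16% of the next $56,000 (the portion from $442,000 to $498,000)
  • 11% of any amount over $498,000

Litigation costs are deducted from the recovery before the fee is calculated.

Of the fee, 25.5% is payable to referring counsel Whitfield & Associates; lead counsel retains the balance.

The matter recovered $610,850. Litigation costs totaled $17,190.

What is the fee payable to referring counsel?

Fee base (net of costs): $610,850 − $17,190 = $593,660
First $175,500 at 35% = $61,425.00
Next $100,500 at 30% = $30,150.00
Next $166,000 at 22% = $36,520.00
Next $56,000 at 16% = $8,960.00
Remaining $95,660 at 11% = $10,522.60
Fee: $61,425.00 + $30,150.00 + $36,520.00 + $8,960.00 + $10,522.60 = $147,577.60
Referral share: 25.5% of $147,577.60 = $37,632.29; lead counsel retains $147,577.60 − $37,632.29 = $109,945.31.

$37,632.29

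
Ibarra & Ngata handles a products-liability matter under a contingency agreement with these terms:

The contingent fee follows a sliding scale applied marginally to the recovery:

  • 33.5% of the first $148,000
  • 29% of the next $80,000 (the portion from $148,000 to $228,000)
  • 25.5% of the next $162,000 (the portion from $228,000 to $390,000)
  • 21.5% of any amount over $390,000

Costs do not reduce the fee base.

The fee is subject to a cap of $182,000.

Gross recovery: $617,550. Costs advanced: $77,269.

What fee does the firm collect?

$163,013.25

Fee base is the gross recovery, $617,550; costs are reimbursed separately.
First $148,000 at 33.5% = $49,580.00
Next $80,000 at 29% = $23,200.00
Next $162,000 at 25.5% = $41,310.00
Remaining $227,550 at 21.5% = $48,923.25
Fee: $49,580.00 + $23,200.00 + $41,310.00 + $48,923.25 = $163,013.25
$163,013.25 is under the $182,000 cap.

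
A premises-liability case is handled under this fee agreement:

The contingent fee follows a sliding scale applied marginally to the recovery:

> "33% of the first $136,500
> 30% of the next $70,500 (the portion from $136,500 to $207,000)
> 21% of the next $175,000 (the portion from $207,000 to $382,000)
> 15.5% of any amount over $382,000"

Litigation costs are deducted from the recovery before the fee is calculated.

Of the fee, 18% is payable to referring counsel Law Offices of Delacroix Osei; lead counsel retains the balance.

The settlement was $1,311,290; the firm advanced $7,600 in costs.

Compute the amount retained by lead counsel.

$201,561.70

Fee base (net of costs): $1,311,290 − $7,600 = $1,303,690
First $136,500 at 33% = $45,045.00
Next $70,500 at 30% = $21,150.00
Next $175,000 at 21% = $36,750.00
Remaining $921,690 at 15.5% = $142,861.95
Fee: $45,045.00 + $21,150.00 + $36,750.00 + $142,861.95 = $245,806.95
Referral share: 18% of $245,806.95 = $44,245.25; lead counsel retains $245,806.95 − $44,245.25 = $201,561.70.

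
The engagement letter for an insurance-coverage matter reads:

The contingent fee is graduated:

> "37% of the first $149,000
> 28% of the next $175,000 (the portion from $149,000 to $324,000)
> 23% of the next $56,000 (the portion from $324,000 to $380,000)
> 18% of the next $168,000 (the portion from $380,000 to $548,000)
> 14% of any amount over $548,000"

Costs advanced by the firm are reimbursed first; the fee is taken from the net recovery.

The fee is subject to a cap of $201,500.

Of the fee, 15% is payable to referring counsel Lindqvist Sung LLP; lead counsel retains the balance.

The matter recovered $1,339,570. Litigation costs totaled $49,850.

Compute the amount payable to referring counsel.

Fee base (net of costs): $1,339,570 − $49,850 = $1,289,720
First $149,000 at 37% = $55,130.00
Next $175,000 at 28% = $49,000.00
Next $56,000 at 23% = $12,880.00
Next $168,000 at 18% = $30,240.00
Remaining $741,720 at 14% = $103,840.80
Fee: $55,130.00 + $49,000.00 + $12,880.00 + $30,240.00 + $103,840.80 = $251,090.80
$251,090.80 exceeds the $201,500 cap, so the fee is capped at $201,500.00.
Referral share: 15% of $201,500.00 = $30,225.00; lead counsel retains $201,500.00 − $30,225.00 = $171,275.00.

$30,225.00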